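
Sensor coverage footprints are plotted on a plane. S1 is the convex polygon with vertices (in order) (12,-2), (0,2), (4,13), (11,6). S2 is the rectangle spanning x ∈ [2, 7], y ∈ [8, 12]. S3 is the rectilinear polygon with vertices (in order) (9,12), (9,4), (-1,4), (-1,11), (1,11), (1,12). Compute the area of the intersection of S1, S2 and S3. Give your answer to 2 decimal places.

14.36

The intersection is the polygon with vertices (5,12), (7,10), (7,8), (2.182,8), (3.636,12).
By the shoelace formula its area is 14.36.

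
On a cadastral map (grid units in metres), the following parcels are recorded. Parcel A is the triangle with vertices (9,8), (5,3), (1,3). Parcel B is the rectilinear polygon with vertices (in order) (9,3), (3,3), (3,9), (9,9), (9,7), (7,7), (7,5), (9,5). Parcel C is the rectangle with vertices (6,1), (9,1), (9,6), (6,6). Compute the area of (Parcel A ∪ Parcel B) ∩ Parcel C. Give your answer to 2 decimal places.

The region (Parcel A ∪ Parcel B) ∩ Parcel C is the polygon with vertices (7,5), (9,5), (9,3), (6,3), (6,6), (7.4,6), (7,5.5).
By the shoelace formula its area is 7.10.

7.10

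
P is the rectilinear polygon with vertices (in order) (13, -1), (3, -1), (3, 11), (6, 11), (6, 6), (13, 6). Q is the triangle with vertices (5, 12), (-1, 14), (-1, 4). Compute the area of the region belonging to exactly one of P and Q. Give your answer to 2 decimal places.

|P| = 85, |Q| = 30, |P∩Q| = 1.0417.
|P △ Q| = |P| + |Q| − 2·|P∩Q| = 85 + 30 − 2.0833 = 112.92.

112.92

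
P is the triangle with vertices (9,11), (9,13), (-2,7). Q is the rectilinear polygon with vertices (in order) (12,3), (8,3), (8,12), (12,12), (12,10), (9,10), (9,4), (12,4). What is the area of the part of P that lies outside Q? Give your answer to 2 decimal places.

|P| = 11, |P∩Q| = 1.1818.
|P ∖ Q| = |P| − |P∩Q| = 11 − 1.1818 = 9.82.

9.82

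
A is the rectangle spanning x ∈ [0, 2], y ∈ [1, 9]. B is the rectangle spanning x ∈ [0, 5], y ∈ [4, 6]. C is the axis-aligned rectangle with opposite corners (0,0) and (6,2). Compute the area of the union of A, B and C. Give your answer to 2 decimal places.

32.00

By inclusion–exclusion:
Individual areas: |A| = 16, |B| = 10, |C| = 12.
|A∩B|: x∈[0,2], y∈[4,6] → 2·2 = 4.
|A∩C|: x∈[0,2], y∈[1,2] → 2·1 = 2.
|B∩C| = 0 (no overlap).
|A∩B∩C| = 0.
|A ∪ B ∪ C| = 38 − 6 + 0 = 32.00.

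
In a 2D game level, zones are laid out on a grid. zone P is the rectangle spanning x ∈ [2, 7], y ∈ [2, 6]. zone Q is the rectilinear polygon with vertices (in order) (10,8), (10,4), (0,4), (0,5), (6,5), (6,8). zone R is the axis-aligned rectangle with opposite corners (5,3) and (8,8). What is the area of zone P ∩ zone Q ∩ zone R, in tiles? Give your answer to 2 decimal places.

3.00

The intersection is the polygon with vertices (7,4), (5,4), (5,5), (6,5), (6,6), (7,6).
By the shoelace formula its area is 3.00.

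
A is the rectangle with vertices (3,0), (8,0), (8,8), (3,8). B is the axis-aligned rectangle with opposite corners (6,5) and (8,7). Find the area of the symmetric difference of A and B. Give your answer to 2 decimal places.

36.00

|A∩B|: x∈[6,8], y∈[5,7] → 2·2 = 4.
|A △ B| = |A| + |B| − 2·|A∩B| = 40 + 4 − 8 = 36.00.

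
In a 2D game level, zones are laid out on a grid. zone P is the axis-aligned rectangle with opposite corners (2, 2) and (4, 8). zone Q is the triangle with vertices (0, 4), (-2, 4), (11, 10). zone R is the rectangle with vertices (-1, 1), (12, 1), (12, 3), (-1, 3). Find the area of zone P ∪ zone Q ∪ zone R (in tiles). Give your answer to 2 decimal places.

By inclusion–exclusion:
Individual areas: |zone P| = 12, |zone Q| = 6, |zone R| = 26.
|zone P∩zone Q| = 1.3427.
|zone P∩zone R|: x∈[2,4], y∈[2,3] → 2·1 = 2.
|zone Q∩zone R| = 0.
|zone P∩zone Q∩zone R| = 0.
|zone P ∪ zone Q ∪ zone R| = 44 − 3.3427 + 0 = 40.66.

40.66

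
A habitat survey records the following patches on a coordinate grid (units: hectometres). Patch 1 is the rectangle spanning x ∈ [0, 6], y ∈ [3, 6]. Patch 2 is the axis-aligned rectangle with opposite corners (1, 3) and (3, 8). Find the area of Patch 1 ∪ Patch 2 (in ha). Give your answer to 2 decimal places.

22.00

By inclusion–exclusion:
Individual areas: |Patch 1| = 18, |Patch 2| = 10.
|Patch 1∩Patch 2|: x∈[1,3], y∈[3,6] → 2·3 = 6.
|Patch 1 ∪ Patch 2| = 28 − 6 = 22.00.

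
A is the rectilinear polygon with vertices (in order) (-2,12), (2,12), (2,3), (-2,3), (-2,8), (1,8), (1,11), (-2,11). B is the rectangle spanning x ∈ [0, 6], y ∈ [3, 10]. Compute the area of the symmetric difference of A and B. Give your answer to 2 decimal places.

45.00

|A| = 27, |B| = 42, |A∩B| = 12.
|A △ B| = |A| + |B| − 2·|A∩B| = 27 + 42 − 24 = 45.00.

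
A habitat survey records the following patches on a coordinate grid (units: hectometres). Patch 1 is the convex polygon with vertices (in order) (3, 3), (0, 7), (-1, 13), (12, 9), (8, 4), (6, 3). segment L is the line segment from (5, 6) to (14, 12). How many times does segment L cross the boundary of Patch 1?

The segment meets the boundary at (10.289,9.526).

1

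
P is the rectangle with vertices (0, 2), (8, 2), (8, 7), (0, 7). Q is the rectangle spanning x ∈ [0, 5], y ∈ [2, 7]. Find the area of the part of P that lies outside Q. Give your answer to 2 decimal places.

15.00

|P∩Q|: x∈[0,5], y∈[2,7] → 5·5 = 25.
|P| = 40.
|P ∖ Q| = |P| − |P∩Q| = 40 − 25 = 15.00.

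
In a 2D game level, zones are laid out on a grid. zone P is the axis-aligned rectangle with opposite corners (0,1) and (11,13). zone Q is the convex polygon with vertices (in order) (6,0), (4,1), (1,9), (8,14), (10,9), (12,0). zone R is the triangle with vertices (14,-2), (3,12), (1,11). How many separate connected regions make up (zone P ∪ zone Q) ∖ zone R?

1

(zone P ∪ zone Q) ∖ zone R is a single connected region.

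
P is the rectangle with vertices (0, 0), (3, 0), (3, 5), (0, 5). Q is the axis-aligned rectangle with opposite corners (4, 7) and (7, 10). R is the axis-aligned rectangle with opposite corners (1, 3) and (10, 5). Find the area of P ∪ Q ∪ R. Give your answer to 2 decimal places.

38.00

By inclusion–exclusion:
Individual areas: |P| = 15, |Q| = 9, |R| = 18.
|P∩Q| = 0 (no overlap).
|P∩R|: x∈[1,3], y∈[3,5] → 2·2 = 4.
|Q∩R| = 0 (no overlap).
|P∩Q∩R| = 0.
|P ∪ Q ∪ R| = 42 − 4 + 0 = 38.00.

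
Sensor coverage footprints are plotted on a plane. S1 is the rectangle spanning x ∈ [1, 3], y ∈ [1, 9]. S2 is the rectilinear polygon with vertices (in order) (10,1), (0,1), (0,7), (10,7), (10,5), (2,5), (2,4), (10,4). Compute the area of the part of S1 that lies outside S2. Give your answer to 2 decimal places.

5.00

|S1| = 16, |S1∩S2| = 11.
|S1 ∖ S2| = |S1| − |S1∩S2| = 16 − 11 = 5.00.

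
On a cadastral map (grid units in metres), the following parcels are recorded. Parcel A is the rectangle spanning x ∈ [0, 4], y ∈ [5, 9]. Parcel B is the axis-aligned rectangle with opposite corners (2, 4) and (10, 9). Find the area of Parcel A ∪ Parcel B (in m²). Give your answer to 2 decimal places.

By inclusion–exclusion:
Individual areas: |Parcel A| = 16, |Parcel B| = 40.
|Parcel A∩Parcel B|: x∈[2,4], y∈[5,9] → 2·4 = 8.
|Parcel A ∪ Parcel B| = 56 − 8 = 48.00.

48.00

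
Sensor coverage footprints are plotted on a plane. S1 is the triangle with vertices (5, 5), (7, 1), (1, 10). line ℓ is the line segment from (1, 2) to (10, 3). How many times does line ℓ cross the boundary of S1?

2

The segment meets the boundary at (6.211,2.579), (5.966,2.552).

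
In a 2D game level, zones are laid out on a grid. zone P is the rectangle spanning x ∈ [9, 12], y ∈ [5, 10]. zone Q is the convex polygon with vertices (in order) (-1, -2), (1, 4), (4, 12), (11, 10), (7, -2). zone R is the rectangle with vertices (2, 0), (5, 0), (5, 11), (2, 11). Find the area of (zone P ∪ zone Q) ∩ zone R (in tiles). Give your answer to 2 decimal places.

29.48

The region (zone P ∪ zone Q) ∩ zone R is the polygon with vertices (3.625,11), (5,11), (5,0), (2,0), (2,6.667).
By the shoelace formula its area is 29.48.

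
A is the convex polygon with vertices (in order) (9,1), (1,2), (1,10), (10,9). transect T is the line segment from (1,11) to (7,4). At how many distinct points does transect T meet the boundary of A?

The segment meets the boundary at (1.947,9.895).

1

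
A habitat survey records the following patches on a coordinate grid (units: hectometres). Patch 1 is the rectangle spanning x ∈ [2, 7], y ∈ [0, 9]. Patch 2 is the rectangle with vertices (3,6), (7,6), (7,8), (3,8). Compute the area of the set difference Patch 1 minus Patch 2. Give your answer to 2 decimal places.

37.00

|Patch 1∩Patch 2|: x∈[3,7], y∈[6,8] → 4·2 = 8.
|Patch 1| = 45.
|Patch 1 ∖ Patch 2| = |Patch 1| − |Patch 1∩Patch 2| = 45 − 8 = 37.00.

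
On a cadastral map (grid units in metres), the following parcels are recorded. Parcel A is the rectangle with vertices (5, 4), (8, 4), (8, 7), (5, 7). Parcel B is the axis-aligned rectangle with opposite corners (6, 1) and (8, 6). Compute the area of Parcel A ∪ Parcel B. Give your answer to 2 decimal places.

15.00

By inclusion–exclusion:
Individual areas: |Parcel A| = 9, |Parcel B| = 10.
|Parcel A∩Parcel B|: x∈[6,8], y∈[4,6] → 2·2 = 4.
|Parcel A ∪ Parcel B| = 19 − 4 = 15.00.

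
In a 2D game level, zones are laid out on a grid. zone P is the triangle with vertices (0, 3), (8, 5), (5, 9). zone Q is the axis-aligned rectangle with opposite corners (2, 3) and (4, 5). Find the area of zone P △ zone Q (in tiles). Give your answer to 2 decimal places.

18.00

|zone P| = 19, |zone Q| = 4, |zone P∩zone Q| = 2.5.
|zone P △ zone Q| = |zone P| + |zone Q| − 2·|zone P∩zone Q| = 19 + 4 − 5 = 18.00.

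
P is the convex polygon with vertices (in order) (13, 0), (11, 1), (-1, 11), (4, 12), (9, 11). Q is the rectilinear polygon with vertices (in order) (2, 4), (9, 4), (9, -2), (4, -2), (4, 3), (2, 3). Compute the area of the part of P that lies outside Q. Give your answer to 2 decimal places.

|P| = 64, |P∩Q| = 1.0667.
|P ∖ Q| = |P| − |P∩Q| = 64 − 1.0667 = 62.93.

62.93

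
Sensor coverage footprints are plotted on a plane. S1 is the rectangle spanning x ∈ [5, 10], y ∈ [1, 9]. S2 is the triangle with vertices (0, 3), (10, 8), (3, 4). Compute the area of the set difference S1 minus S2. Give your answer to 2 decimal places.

39.11

|S1| = 40, |S1∩S2| = 0.8929.
|S1 ∖ S2| = |S1| − |S1∩S2| = 40 − 0.8929 = 39.11.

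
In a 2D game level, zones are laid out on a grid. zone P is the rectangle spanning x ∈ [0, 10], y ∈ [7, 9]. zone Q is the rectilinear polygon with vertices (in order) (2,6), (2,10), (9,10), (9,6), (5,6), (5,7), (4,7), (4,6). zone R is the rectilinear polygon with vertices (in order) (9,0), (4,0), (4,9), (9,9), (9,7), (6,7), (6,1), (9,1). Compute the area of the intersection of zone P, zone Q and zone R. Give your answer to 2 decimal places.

The intersection is the polygon with vertices (9,7), (6,7), (5,7), (4,7), (4,9), (9,9).
By the shoelace formula its area is 10.00.

10.00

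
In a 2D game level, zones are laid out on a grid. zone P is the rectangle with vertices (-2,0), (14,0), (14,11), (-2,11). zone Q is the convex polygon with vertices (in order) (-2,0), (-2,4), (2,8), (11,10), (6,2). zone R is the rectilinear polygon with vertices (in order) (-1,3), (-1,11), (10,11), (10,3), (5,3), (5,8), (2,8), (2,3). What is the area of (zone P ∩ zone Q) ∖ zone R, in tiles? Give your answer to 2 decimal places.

33.50

|zone P ∩ zone Q| = 67.
|(zone P ∩ zone Q) ∩ zone R| = 33.4986.
|(zone P ∩ zone Q) ∖ zone R| = 67 − 33.4986 = 33.50.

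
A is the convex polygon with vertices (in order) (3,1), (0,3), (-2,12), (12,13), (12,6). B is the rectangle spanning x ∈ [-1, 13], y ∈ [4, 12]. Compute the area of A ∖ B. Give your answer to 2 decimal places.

|A| = 122.5, |A∩B| = 99.0389.
|A ∖ B| = |A| − |A∩B| = 122.5 − 99.0389 = 23.46.

23.46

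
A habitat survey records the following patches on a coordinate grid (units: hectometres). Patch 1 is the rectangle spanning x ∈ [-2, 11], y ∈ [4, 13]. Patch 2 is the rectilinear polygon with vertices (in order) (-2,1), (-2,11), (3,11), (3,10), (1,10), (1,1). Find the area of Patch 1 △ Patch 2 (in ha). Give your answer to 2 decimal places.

103.00

|Patch 1| = 117, |Patch 2| = 32, |Patch 1∩Patch 2| = 23.
|Patch 1 △ Patch 2| = |Patch 1| + |Patch 2| − 2·|Patch 1∩Patch 2| = 117 + 32 − 46 = 103.00.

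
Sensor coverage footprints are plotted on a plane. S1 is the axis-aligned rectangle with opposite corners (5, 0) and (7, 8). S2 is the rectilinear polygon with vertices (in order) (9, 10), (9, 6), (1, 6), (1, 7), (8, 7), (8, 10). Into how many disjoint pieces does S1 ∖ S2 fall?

S1 ∖ S2 splits into 2 disjoint pieces (area 12, area 2).

2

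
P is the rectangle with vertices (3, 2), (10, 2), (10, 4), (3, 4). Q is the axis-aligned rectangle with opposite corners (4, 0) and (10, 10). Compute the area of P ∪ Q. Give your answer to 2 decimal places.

62.00

By inclusion–exclusion:
Individual areas: |P| = 14, |Q| = 60.
|P∩Q|: x∈[4,10], y∈[2,4] → 6·2 = 12.
|P ∪ Q| = 74 − 12 = 62.00.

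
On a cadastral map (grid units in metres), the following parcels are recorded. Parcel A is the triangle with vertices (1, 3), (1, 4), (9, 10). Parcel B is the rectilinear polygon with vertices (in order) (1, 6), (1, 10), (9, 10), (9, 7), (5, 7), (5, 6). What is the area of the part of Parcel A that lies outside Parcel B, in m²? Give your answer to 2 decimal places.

|Parcel A| = 4, |Parcel A∩Parcel B| = 1.381.
|Parcel A ∖ Parcel B| = |Parcel A| − |Parcel A∩Parcel B| = 4 − 1.381 = 2.62.

2.62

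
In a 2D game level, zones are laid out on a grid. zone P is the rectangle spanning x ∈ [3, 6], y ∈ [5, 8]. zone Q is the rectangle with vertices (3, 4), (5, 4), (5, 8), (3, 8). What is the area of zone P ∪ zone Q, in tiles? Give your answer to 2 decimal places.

By inclusion–exclusion:
Individual areas: |zone P| = 9, |zone Q| = 8.
|zone P∩zone Q|: x∈[3,5], y∈[5,8] → 2·3 = 6.
|zone P ∪ zone Q| = 17 − 6 = 11.00.

11.00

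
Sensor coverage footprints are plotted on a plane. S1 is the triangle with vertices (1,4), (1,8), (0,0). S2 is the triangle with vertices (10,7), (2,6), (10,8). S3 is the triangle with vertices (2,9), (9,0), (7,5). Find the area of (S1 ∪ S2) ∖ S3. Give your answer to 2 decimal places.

|S1 ∪ S2| = 6.
|(S1 ∪ S2) ∩ S3| = 0.3195.
|(S1 ∪ S2) ∖ S3| = 6 − 0.3195 = 5.68.

5.68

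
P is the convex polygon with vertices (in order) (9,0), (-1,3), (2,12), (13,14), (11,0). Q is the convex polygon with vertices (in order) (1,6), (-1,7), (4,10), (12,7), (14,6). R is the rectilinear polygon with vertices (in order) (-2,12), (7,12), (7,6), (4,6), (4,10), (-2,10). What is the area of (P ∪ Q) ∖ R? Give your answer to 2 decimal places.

|P ∪ Q| = 138.619.
|(P ∪ Q) ∩ R| = 22.6667.
|(P ∪ Q) ∖ R| = 138.619 − 22.6667 = 115.95.

115.95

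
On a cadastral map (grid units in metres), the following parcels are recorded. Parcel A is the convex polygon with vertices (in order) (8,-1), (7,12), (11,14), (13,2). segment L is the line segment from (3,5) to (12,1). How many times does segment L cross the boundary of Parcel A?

2

The segment meets the boundary at (11.617,1.17), (7.699,2.912).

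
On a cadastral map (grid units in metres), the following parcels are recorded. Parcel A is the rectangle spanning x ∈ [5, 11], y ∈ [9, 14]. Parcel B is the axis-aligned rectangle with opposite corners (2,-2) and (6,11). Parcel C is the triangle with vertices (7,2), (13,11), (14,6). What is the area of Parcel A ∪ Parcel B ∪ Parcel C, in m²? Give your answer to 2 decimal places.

99.50

By inclusion–exclusion:
Individual areas: |Parcel A| = 30, |Parcel B| = 52, |Parcel C| = 19.5.
|Parcel A∩Parcel B|: x∈[5,6], y∈[9,11] → 1·2 = 2.
|Parcel A∩Parcel C| = 0.
|Parcel B∩Parcel C| = 0.
|Parcel A∩Parcel B∩Parcel C| = 0.
|Parcel A ∪ Parcel B ∪ Parcel C| = 101.5 − 2 + 0 = 99.50.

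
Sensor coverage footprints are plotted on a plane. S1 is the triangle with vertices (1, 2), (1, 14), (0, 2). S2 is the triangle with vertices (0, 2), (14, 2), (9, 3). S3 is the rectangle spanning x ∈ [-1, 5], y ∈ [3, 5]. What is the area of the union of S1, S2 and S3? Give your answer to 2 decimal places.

By inclusion–exclusion:
Individual areas: |S1| = 6, |S2| = 7, |S3| = 12.
|S1∩S2| = 0.0556.
|S1∩S3| = 1.6667.
|S2∩S3| = 0.
|S1∩S2∩S3| = 0.
|S1 ∪ S2 ∪ S3| = 25 − 1.7222 + 0 = 23.28.

23.28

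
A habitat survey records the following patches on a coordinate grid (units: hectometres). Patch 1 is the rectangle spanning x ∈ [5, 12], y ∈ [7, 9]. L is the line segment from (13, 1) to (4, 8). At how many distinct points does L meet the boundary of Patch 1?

The segment meets the boundary at (5,7.222), (5.286,7).

2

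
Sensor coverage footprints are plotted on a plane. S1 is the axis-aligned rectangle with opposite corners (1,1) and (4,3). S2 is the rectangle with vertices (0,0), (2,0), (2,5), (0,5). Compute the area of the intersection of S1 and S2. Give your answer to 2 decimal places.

2.00

|S1∩S2|: x∈[1,2], y∈[1,3] → 1·2 = 2.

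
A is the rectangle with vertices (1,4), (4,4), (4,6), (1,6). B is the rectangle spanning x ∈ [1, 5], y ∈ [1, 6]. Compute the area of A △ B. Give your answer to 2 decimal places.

14.00

|A∩B|: x∈[1,4], y∈[4,6] → 3·2 = 6.
|A △ B| = |A| + |B| − 2·|A∩B| = 6 + 20 − 12 = 14.00.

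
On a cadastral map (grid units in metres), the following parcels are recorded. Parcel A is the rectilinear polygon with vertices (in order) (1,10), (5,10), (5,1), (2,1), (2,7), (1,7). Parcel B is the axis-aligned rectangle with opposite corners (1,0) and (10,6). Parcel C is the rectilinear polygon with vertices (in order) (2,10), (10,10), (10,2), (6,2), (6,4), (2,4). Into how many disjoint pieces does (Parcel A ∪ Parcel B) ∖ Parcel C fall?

(Parcel A ∪ Parcel B) ∖ Parcel C splits into 2 disjoint pieces (area 30, area 3).

2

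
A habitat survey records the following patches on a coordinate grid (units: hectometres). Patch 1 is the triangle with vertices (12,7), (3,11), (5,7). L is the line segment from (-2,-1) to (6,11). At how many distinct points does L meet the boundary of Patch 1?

The segment meets the boundary at (5.314,9.971), (4.286,8.429).

2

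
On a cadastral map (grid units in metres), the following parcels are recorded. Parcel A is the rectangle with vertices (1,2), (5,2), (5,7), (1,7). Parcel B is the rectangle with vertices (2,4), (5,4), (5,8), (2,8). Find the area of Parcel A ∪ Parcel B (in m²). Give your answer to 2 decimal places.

By inclusion–exclusion:
Individual areas: |Parcel A| = 20, |Parcel B| = 12.
|Parcel A∩Parcel B|: x∈[2,5], y∈[4,7] → 3·3 = 9.
|Parcel A ∪ Parcel B| = 32 − 9 = 23.00.

23.00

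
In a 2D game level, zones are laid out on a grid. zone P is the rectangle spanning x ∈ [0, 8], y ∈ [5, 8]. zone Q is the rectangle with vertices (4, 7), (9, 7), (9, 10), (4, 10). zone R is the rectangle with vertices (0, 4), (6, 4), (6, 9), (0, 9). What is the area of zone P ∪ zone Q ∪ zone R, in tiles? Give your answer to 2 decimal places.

By inclusion–exclusion:
Individual areas: |zone P| = 24, |zone Q| = 15, |zone R| = 30.
|zone P∩zone Q|: x∈[4,8], y∈[7,8] → 4·1 = 4.
|zone P∩zone R|: x∈[0,6], y∈[5,8] → 6·3 = 18.
|zone Q∩zone R|: x∈[4,6], y∈[7,9] → 2·2 = 4.
|zone P∩zone Q∩zone R| = 2.
|zone P ∪ zone Q ∪ zone R| = 69 − 26 + 2 = 45.00.

45.00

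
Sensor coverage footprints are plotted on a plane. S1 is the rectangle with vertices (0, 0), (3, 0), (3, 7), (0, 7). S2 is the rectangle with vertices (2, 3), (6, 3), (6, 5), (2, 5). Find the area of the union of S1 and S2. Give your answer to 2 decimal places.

27.00

By inclusion–exclusion:
Individual areas: |S1| = 21, |S2| = 8.
|S1∩S2|: x∈[2,3], y∈[3,5] → 1·2 = 2.
|S1 ∪ S2| = 29 − 2 = 27.00.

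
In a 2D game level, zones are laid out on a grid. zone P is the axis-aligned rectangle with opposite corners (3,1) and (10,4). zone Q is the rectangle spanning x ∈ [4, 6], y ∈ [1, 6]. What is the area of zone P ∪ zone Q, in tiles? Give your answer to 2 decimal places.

25.00

By inclusion–exclusion:
Individual areas: |zone P| = 21, |zone Q| = 10.
|zone P∩zone Q|: x∈[4,6], y∈[1,4] → 2·3 = 6.
|zone P ∪ zone Q| = 31 − 6 = 25.00.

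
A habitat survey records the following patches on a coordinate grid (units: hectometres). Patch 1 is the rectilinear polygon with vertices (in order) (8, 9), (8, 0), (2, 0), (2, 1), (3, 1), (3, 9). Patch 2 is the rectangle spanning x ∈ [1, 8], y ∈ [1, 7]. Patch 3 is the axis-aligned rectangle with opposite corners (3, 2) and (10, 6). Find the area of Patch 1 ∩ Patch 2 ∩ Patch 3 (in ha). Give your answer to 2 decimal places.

The intersection is the polygon with vertices (3,6), (8,6), (8,2), (3,2).
By the shoelace formula its area is 20.00.

20.00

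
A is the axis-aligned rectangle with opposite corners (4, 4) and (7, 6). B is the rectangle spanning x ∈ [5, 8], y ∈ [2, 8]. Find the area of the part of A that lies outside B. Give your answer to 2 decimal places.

|A∩B|: x∈[5,7], y∈[4,6] → 2·2 = 4.
|A| = 6.
|A ∖ B| = |A| − |A∩B| = 6 − 4 = 2.00.

2.00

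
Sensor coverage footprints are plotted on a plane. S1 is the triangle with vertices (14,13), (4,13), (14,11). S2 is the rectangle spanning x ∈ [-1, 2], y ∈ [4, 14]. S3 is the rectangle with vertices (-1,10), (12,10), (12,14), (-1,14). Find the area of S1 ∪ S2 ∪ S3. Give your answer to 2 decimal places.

73.60

By inclusion–exclusion:
Individual areas: |S1| = 10, |S2| = 30, |S3| = 52.
|S1∩S2| = 0.
|S1∩S3| = 6.4.
|S2∩S3|: x∈[-1,2], y∈[10,14] → 3·4 = 12.
|S1∩S2∩S3| = 0.
|S1 ∪ S2 ∪ S3| = 92 − 18.4 + 0 = 73.60.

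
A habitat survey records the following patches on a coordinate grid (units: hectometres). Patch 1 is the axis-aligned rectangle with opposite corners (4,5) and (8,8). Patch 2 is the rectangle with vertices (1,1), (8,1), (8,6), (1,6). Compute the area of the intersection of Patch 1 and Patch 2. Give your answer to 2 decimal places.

|Patch 1∩Patch 2|: x∈[4,8], y∈[5,6] → 4·1 = 4.

4.00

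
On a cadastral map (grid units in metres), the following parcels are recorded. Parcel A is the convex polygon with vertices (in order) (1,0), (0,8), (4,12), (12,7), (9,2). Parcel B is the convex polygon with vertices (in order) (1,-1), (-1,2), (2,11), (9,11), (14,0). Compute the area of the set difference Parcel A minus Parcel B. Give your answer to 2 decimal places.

4.41

|Parcel A| = 90.5, |Parcel A∩Parcel B| = 86.0872.
|Parcel A ∖ Parcel B| = |Parcel A| − |Parcel A∩Parcel B| = 90.5 − 86.0872 = 4.41.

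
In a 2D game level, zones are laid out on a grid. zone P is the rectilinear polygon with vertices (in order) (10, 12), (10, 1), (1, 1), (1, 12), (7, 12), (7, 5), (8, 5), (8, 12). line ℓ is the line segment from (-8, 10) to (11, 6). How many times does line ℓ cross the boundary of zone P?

4

The segment meets the boundary at (10,6.211), (8,6.632), (7,6.842), (1,8.105).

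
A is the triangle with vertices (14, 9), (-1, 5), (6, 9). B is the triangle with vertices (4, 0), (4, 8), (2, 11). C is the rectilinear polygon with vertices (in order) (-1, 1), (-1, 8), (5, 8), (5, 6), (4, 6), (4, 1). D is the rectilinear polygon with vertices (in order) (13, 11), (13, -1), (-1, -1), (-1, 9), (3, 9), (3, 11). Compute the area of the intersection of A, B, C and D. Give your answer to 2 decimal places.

1.61

The intersection is the polygon with vertices (4,7.857), (4,6.333), (2.902,6.04), (2.706,7.118).
By the shoelace formula its area is 1.61.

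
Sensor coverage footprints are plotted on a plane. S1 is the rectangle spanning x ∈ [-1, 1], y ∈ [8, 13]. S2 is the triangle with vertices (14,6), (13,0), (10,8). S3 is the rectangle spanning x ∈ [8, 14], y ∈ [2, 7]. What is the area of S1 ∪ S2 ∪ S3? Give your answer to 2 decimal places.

By inclusion–exclusion:
Individual areas: |S1| = 10, |S2| = 13, |S3| = 30.
|S1∩S2| = 0.
|S1∩S3| = 0 (no overlap).
|S2∩S3| = 11.1042.
|S1∩S2∩S3| = 0.
|S1 ∪ S2 ∪ S3| = 53 − 11.1042 + 0 = 41.90.

41.90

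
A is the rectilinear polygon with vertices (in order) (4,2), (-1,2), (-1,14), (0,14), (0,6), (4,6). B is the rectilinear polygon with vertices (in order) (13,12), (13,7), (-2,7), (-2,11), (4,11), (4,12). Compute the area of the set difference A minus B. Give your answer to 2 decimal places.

|A| = 28, |A∩B| = 4.
|A ∖ B| = |A| − |A∩B| = 28 − 4 = 24.00.

24.00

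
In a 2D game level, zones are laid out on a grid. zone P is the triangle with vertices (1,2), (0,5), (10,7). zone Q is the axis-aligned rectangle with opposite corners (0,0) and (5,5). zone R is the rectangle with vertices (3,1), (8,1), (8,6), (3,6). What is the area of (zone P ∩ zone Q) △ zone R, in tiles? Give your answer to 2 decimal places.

28.72

|zone P ∩ zone Q| = 9.0556.
|(zone P ∩ zone Q) ∩ zone R| = 2.6667.
|(zone P ∩ zone Q) △ zone R| = 9.0556 + 25 − 5.3333 = 28.72.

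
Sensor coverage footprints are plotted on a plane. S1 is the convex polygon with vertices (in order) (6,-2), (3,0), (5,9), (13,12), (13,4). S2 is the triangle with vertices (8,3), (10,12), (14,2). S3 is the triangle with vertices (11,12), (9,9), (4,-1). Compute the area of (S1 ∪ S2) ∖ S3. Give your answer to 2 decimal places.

89.74

|S1 ∪ S2| = 92.1817.
|(S1 ∪ S2) ∩ S3| = 2.4399.
|(S1 ∪ S2) ∖ S3| = 92.1817 − 2.4399 = 89.74.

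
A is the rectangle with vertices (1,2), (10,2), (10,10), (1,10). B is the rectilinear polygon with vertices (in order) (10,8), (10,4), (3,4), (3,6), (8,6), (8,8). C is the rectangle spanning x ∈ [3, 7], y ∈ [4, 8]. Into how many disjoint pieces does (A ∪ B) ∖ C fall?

1

(A ∪ B) ∖ C is a single connected region.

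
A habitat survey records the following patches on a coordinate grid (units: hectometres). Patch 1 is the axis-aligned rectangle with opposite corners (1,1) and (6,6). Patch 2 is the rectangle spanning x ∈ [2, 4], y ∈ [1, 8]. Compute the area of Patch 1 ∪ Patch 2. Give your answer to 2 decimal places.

29.00

By inclusion–exclusion:
Individual areas: |Patch 1| = 25, |Patch 2| = 14.
|Patch 1∩Patch 2|: x∈[2,4], y∈[1,6] → 2·5 = 10.
|Patch 1 ∪ Patch 2| = 39 − 10 = 29.00.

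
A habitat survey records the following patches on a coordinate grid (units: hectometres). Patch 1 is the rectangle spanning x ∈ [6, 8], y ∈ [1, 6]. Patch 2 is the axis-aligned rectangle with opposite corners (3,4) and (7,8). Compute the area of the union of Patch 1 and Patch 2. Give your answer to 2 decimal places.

24.00

By inclusion–exclusion:
Individual areas: |Patch 1| = 10, |Patch 2| = 16.
|Patch 1∩Patch 2|: x∈[6,7], y∈[4,6] → 1·2 = 2.
|Patch 1 ∪ Patch 2| = 26 − 2 = 24.00.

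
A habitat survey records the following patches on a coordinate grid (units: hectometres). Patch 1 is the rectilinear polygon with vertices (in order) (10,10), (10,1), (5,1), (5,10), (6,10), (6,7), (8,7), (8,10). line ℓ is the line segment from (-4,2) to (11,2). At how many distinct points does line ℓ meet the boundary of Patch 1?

2

The segment meets the boundary at (10,2), (5,2).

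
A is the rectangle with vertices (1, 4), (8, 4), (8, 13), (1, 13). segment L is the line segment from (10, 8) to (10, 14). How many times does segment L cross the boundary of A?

0

The segment lies entirely outside A and never meets its boundary.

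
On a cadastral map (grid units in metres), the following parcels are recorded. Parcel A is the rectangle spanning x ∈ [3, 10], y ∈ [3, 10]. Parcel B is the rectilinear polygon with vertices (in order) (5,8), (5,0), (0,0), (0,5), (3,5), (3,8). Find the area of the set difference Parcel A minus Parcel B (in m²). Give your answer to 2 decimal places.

39.00

|Parcel A| = 49, |Parcel A∩Parcel B| = 10.
|Parcel A ∖ Parcel B| = |Parcel A| − |Parcel A∩Parcel B| = 49 − 10 = 39.00.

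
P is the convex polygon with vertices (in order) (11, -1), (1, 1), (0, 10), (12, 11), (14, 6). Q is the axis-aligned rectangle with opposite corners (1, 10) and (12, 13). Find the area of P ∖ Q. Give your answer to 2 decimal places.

|P| = 130, |P∩Q| = 5.9583.
|P ∖ Q| = |P| − |P∩Q| = 130 − 5.9583 = 124.04.

124.04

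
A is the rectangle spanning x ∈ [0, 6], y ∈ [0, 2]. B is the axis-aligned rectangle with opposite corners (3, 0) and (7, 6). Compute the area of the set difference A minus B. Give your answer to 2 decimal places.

|A∩B|: x∈[3,6], y∈[0,2] → 3·2 = 6.
|A| = 12.
|A ∖ B| = |A| − |A∩B| = 12 − 6 = 6.00.

6.00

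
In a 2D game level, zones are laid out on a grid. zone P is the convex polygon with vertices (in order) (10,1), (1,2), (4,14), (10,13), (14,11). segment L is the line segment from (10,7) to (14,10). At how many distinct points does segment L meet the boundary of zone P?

1

The segment meets the boundary at (13.429,9.571).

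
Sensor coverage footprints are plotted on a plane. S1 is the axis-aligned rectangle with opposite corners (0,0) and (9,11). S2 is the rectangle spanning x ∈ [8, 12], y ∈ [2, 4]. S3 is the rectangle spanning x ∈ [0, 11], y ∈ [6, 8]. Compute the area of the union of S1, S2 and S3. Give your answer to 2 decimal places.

By inclusion–exclusion:
Individual areas: |S1| = 99, |S2| = 8, |S3| = 22.
|S1∩S2|: x∈[8,9], y∈[2,4] → 1·2 = 2.
|S1∩S3|: x∈[0,9], y∈[6,8] → 9·2 = 18.
|S2∩S3| = 0 (no overlap).
|S1∩S2∩S3| = 0.
|S1 ∪ S2 ∪ S3| = 129 − 20 + 0 = 109.00.

109.00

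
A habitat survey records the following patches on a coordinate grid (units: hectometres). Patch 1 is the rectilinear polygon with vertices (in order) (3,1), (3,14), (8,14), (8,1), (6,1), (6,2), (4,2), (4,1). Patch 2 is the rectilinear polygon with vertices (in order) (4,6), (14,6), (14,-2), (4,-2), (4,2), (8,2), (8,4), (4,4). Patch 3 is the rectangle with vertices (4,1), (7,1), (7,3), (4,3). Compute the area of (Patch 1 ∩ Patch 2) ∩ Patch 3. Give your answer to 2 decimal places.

1.00

|Patch 1 ∩ Patch 2| = 10.
|(Patch 1 ∩ Patch 2) ∩ Patch 3| = 1.00.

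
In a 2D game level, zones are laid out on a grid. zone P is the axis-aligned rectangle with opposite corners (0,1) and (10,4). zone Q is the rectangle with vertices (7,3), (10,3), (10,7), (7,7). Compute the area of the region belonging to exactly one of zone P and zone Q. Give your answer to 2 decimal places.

36.00

|zone P∩zone Q|: x∈[7,10], y∈[3,4] → 3·1 = 3.
|zone P △ zone Q| = |zone P| + |zone Q| − 2·|zone P∩zone Q| = 30 + 12 − 6 = 36.00.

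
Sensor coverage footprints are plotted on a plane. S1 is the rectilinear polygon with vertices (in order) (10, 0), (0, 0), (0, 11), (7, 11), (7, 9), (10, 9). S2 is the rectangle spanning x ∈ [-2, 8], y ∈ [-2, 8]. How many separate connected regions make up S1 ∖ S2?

1

S1 ∖ S2 is a single connected region.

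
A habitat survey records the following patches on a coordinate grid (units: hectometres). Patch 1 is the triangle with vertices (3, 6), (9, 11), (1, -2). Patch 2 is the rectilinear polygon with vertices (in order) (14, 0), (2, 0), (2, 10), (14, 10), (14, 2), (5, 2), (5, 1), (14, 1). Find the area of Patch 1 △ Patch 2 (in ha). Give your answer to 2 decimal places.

|Patch 1| = 19, |Patch 2| = 111, |Patch 1∩Patch 2| = 17.4769.
|Patch 1 △ Patch 2| = |Patch 1| + |Patch 2| − 2·|Patch 1∩Patch 2| = 19 + 111 − 34.9538 = 95.05.

95.05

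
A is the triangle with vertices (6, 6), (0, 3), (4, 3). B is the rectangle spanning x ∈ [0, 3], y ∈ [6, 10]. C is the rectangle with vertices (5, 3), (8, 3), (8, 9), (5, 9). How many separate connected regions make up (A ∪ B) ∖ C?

2

(A ∪ B) ∖ C splits into 2 disjoint pieces (area 5.5, area 12).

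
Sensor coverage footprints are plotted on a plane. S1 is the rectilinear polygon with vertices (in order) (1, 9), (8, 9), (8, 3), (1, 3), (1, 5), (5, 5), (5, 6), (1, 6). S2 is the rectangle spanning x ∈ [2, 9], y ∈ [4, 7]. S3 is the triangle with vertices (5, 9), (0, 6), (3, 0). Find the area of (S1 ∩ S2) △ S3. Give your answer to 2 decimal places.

|S1 ∩ S2| = 15.
|(S1 ∩ S2) ∩ S3| = 4.4444.
|(S1 ∩ S2) △ S3| = 15 + 19.5 − 8.8889 = 25.61.

25.61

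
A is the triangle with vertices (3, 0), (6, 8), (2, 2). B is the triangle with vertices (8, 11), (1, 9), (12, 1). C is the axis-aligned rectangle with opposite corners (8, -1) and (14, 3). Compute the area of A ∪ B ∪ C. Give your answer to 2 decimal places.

67.51

By inclusion–exclusion:
Individual areas: |A| = 7, |B| = 39, |C| = 24.
|A∩B| = 0.5364.
|A∩C| = 0.
|B∩C| = 1.95.
|A∩B∩C| = 0.
|A ∪ B ∪ C| = 70 − 2.4864 + 0 = 67.51.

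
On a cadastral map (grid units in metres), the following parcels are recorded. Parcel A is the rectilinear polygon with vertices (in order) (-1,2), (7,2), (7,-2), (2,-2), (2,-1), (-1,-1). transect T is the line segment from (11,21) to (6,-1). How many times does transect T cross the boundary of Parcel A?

The segment meets the boundary at (6.682,2).

1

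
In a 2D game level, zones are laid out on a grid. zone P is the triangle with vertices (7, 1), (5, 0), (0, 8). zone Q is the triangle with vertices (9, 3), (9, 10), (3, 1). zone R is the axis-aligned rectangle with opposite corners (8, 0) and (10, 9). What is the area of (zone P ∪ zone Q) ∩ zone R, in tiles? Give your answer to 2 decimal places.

The region (zone P ∪ zone Q) ∩ zone R is the polygon with vertices (8.333,9), (9,9), (9,3), (8,2.667), (8,8.5).
By the shoelace formula its area is 6.08.

6.08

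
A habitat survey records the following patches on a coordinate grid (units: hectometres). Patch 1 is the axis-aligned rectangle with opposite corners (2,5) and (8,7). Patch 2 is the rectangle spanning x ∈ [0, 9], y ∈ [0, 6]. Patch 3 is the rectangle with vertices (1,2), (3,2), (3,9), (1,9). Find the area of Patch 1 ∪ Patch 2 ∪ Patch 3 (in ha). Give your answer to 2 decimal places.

65.00

By inclusion–exclusion:
Individual areas: |Patch 1| = 12, |Patch 2| = 54, |Patch 3| = 14.
|Patch 1∩Patch 2|: x∈[2,8], y∈[5,6] → 6·1 = 6.
|Patch 1∩Patch 3|: x∈[2,3], y∈[5,7] → 1·2 = 2.
|Patch 2∩Patch 3|: x∈[1,3], y∈[2,6] → 2·4 = 8.
|Patch 1∩Patch 2∩Patch 3| = 1.
|Patch 1 ∪ Patch 2 ∪ Patch 3| = 80 − 16 + 1 = 65.00.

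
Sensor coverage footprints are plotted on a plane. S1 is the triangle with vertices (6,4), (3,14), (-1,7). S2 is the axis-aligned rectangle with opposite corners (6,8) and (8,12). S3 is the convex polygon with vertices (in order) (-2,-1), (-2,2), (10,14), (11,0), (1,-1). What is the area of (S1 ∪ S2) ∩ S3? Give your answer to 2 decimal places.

14.45

|S1 ∪ S2| = 38.5.
|(S1 ∪ S2) ∩ S3| = 14.45.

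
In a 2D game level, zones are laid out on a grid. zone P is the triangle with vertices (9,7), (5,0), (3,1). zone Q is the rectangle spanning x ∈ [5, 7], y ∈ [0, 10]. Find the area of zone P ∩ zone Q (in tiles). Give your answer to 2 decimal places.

The intersection is the polygon with vertices (5,0), (5,3), (7,5), (7,3.5).
By the shoelace formula its area is 4.50.

4.50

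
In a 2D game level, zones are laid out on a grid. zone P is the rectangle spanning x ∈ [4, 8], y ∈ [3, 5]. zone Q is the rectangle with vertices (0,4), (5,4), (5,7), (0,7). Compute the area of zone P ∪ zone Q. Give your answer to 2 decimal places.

By inclusion–exclusion:
Individual areas: |zone P| = 8, |zone Q| = 15.
|zone P∩zone Q|: x∈[4,5], y∈[4,5] → 1·1 = 1.
|zone P ∪ zone Q| = 23 − 1 = 22.00.

22.00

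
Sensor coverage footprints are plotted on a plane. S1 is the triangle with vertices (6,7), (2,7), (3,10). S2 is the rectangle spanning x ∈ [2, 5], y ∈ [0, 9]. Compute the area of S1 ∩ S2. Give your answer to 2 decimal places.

The intersection is the polygon with vertices (2,7), (2.667,9), (4,9), (5,8), (5,7).
By the shoelace formula its area is 4.83.

4.83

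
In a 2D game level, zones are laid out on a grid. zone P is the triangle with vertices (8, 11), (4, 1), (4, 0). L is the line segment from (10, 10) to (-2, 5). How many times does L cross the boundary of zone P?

2

The segment meets the boundary at (7.12,8.8), (7.214,8.839).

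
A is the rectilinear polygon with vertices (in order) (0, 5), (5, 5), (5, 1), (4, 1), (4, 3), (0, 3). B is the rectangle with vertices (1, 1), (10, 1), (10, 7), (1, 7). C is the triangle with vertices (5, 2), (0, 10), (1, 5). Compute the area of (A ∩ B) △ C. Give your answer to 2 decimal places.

|A ∩ B| = 10.
|(A ∩ B) ∩ C| = 3.1458.
|(A ∩ B) △ C| = 10 + 8.5 − 6.2917 = 12.21.

12.21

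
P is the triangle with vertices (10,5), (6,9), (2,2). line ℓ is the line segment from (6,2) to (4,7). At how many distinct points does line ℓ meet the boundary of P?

2

The segment meets the boundary at (4.353,6.118), (5.478,3.304).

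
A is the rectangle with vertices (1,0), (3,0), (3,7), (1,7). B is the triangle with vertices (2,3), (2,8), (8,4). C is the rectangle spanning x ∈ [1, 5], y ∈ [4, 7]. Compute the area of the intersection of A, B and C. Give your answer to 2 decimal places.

3.00

The intersection is the polygon with vertices (3,4), (2,4), (2,7), (3,7).
By the shoelace formula its area is 3.00.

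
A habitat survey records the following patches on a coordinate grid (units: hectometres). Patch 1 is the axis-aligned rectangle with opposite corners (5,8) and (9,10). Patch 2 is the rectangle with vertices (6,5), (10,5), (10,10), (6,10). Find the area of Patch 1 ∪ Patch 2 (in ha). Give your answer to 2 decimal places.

22.00

By inclusion–exclusion:
Individual areas: |Patch 1| = 8, |Patch 2| = 20.
|Patch 1∩Patch 2|: x∈[6,9], y∈[8,10] → 3·2 = 6.
|Patch 1 ∪ Patch 2| = 28 − 6 = 22.00.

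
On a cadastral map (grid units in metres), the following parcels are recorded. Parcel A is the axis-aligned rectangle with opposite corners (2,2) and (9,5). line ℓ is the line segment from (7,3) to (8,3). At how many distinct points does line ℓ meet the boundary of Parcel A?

The segment lies entirely inside Parcel A and never meets its boundary.

0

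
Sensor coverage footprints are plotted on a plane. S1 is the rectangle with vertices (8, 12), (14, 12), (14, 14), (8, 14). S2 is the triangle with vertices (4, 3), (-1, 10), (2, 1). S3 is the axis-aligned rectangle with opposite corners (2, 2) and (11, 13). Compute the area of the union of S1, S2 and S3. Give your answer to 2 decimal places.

115.70

By inclusion–exclusion:
Individual areas: |S1| = 12, |S2| = 12, |S3| = 99.
|S1∩S2| = 0.
|S1∩S3|: x∈[8,11], y∈[12,13] → 3·1 = 3.
|S2∩S3| = 4.3.
|S1∩S2∩S3| = 0.
|S1 ∪ S2 ∪ S3| = 123 − 7.3 + 0 = 115.70.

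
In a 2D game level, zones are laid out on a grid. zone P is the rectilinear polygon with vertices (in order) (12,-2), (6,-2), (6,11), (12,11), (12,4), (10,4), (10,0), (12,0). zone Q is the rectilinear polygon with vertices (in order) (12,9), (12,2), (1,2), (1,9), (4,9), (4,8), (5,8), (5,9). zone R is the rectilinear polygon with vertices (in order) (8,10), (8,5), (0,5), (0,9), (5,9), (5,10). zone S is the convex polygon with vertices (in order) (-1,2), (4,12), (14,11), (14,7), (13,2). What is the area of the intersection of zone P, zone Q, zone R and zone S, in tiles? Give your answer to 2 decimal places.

The intersection is the polygon with vertices (8,5), (6,5), (6,9), (8,9).
By the shoelace formula its area is 8.00.

8.00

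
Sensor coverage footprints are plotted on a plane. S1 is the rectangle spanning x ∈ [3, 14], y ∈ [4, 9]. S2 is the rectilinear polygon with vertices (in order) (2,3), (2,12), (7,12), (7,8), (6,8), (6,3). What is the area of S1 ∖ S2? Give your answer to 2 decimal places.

39.00

|S1| = 55, |S1∩S2| = 16.
|S1 ∖ S2| = |S1| − |S1∩S2| = 55 − 16 = 39.00.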